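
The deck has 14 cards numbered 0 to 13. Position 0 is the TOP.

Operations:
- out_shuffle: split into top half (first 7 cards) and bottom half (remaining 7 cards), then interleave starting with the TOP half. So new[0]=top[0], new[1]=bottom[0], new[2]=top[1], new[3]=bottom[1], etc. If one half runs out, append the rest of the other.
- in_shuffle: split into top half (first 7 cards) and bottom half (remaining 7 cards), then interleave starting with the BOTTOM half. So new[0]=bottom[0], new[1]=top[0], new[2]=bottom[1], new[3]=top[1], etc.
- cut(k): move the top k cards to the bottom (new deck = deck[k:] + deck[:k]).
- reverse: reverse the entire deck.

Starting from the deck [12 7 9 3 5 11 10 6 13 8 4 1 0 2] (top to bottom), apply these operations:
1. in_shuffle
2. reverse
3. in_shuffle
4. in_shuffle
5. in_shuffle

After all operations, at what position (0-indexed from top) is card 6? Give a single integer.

After op 1 (in_shuffle): [6 12 13 7 8 9 4 3 1 5 0 11 2 10]
After op 2 (reverse): [10 2 11 0 5 1 3 4 9 8 7 13 12 6]
After op 3 (in_shuffle): [4 10 9 2 8 11 7 0 13 5 12 1 6 3]
After op 4 (in_shuffle): [0 4 13 10 5 9 12 2 1 8 6 11 3 7]
After op 5 (in_shuffle): [2 0 1 4 8 13 6 10 11 5 3 9 7 12]
Card 6 is at position 6.

Answer: 6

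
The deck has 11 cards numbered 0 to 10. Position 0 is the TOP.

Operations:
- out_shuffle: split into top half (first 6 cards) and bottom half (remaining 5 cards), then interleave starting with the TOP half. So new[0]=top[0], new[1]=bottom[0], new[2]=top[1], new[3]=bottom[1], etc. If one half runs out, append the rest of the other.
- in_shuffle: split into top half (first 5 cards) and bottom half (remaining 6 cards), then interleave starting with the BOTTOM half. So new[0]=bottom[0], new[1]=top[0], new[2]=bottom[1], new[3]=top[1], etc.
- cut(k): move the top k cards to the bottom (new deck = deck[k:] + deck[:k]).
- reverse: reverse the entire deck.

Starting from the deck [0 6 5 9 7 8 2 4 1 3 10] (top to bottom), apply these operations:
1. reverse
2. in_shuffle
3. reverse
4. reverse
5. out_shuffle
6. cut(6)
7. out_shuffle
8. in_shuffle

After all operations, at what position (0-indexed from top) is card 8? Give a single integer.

After op 1 (reverse): [10 3 1 4 2 8 7 9 5 6 0]
After op 2 (in_shuffle): [8 10 7 3 9 1 5 4 6 2 0]
After op 3 (reverse): [0 2 6 4 5 1 9 3 7 10 8]
After op 4 (reverse): [8 10 7 3 9 1 5 4 6 2 0]
After op 5 (out_shuffle): [8 5 10 4 7 6 3 2 9 0 1]
After op 6 (cut(6)): [3 2 9 0 1 8 5 10 4 7 6]
After op 7 (out_shuffle): [3 5 2 10 9 4 0 7 1 6 8]
After op 8 (in_shuffle): [4 3 0 5 7 2 1 10 6 9 8]
Card 8 is at position 10.

Answer: 10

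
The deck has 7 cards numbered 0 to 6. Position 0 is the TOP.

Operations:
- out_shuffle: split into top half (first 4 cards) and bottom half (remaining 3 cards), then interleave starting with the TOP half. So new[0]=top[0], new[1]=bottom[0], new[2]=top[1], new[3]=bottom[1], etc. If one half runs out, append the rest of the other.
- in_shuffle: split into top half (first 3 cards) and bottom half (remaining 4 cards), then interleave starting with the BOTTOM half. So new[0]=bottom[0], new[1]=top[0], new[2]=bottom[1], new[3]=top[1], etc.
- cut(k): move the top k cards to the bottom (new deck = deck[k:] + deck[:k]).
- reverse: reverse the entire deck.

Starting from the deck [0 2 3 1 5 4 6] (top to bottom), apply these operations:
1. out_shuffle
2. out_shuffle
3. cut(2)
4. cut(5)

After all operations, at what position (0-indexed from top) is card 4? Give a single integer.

Answer: 6

Derivation:
After op 1 (out_shuffle): [0 5 2 4 3 6 1]
After op 2 (out_shuffle): [0 3 5 6 2 1 4]
After op 3 (cut(2)): [5 6 2 1 4 0 3]
After op 4 (cut(5)): [0 3 5 6 2 1 4]
Card 4 is at position 6.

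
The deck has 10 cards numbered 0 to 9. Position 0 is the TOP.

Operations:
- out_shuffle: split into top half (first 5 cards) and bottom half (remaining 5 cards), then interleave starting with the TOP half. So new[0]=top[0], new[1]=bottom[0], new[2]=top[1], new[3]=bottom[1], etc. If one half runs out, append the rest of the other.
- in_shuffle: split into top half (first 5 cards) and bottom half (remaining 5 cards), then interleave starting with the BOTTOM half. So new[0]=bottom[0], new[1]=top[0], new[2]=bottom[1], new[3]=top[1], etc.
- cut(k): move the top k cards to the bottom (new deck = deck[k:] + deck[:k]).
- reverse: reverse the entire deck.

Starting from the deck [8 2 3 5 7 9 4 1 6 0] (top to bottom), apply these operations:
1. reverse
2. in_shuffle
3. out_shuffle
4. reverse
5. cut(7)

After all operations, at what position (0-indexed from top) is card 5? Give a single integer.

Answer: 8

Derivation:
After op 1 (reverse): [0 6 1 4 9 7 5 3 2 8]
After op 2 (in_shuffle): [7 0 5 6 3 1 2 4 8 9]
After op 3 (out_shuffle): [7 1 0 2 5 4 6 8 3 9]
After op 4 (reverse): [9 3 8 6 4 5 2 0 1 7]
After op 5 (cut(7)): [0 1 7 9 3 8 6 4 5 2]
Card 5 is at position 8.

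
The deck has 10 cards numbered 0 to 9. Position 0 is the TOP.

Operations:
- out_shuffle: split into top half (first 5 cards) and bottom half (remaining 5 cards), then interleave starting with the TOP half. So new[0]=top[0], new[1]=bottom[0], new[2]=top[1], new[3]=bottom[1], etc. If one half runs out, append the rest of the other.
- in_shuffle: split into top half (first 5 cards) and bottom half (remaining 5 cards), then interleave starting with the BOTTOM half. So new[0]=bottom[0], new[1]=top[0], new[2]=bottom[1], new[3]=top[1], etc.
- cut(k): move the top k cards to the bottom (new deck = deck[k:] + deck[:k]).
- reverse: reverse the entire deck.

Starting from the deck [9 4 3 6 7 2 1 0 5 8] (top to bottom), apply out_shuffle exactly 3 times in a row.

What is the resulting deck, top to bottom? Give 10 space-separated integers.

After op 1 (out_shuffle): [9 2 4 1 3 0 6 5 7 8]
After op 2 (out_shuffle): [9 0 2 6 4 5 1 7 3 8]
After op 3 (out_shuffle): [9 5 0 1 2 7 6 3 4 8]

Answer: 9 5 0 1 2 7 6 3 4 8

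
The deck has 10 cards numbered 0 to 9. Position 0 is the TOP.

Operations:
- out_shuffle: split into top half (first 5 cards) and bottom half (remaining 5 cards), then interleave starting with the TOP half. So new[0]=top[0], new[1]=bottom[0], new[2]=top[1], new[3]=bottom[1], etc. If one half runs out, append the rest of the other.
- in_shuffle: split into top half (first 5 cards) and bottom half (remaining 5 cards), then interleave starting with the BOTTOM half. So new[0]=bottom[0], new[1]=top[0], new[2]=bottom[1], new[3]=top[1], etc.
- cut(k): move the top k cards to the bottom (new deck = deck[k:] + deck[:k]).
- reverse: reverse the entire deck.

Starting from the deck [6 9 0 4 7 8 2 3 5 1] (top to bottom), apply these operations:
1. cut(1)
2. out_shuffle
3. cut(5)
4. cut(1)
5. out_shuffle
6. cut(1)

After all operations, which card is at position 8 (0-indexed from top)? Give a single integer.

After op 1 (cut(1)): [9 0 4 7 8 2 3 5 1 6]
After op 2 (out_shuffle): [9 2 0 3 4 5 7 1 8 6]
After op 3 (cut(5)): [5 7 1 8 6 9 2 0 3 4]
After op 4 (cut(1)): [7 1 8 6 9 2 0 3 4 5]
After op 5 (out_shuffle): [7 2 1 0 8 3 6 4 9 5]
After op 6 (cut(1)): [2 1 0 8 3 6 4 9 5 7]
Position 8: card 5.

Answer: 5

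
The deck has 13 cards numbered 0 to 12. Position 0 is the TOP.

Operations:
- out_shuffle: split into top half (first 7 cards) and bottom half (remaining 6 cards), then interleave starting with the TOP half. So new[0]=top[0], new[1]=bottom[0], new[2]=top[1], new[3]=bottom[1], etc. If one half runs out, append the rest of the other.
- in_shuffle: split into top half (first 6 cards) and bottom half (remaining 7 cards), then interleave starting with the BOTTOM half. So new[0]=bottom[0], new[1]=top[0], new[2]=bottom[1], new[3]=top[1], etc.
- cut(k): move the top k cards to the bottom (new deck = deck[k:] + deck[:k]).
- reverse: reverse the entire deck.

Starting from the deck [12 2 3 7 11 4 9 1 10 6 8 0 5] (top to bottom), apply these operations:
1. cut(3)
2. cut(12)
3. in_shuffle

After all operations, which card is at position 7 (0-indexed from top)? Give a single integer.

After op 1 (cut(3)): [7 11 4 9 1 10 6 8 0 5 12 2 3]
After op 2 (cut(12)): [3 7 11 4 9 1 10 6 8 0 5 12 2]
After op 3 (in_shuffle): [10 3 6 7 8 11 0 4 5 9 12 1 2]
Position 7: card 4.

Answer: 4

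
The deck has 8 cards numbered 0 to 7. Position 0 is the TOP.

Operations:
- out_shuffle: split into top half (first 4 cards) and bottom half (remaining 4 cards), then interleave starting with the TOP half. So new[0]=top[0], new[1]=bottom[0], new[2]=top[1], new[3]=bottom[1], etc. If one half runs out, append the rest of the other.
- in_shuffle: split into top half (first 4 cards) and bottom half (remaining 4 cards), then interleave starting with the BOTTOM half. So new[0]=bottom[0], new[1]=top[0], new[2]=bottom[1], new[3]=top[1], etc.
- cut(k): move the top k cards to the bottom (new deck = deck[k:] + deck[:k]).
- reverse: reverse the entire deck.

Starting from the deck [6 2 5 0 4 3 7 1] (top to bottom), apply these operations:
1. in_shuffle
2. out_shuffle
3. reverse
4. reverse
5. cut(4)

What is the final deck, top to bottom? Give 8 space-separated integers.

After op 1 (in_shuffle): [4 6 3 2 7 5 1 0]
After op 2 (out_shuffle): [4 7 6 5 3 1 2 0]
After op 3 (reverse): [0 2 1 3 5 6 7 4]
After op 4 (reverse): [4 7 6 5 3 1 2 0]
After op 5 (cut(4)): [3 1 2 0 4 7 6 5]

Answer: 3 1 2 0 4 7 6 5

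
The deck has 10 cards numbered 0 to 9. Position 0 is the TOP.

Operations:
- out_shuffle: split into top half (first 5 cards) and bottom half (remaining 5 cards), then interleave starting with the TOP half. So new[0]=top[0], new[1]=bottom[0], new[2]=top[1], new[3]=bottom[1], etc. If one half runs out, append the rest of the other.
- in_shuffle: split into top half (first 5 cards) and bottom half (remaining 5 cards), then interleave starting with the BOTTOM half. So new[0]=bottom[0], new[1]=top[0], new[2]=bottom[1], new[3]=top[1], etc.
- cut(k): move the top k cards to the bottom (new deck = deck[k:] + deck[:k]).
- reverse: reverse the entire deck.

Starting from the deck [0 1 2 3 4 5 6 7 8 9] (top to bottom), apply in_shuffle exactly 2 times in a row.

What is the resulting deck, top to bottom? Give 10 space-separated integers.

After op 1 (in_shuffle): [5 0 6 1 7 2 8 3 9 4]
After op 2 (in_shuffle): [2 5 8 0 3 6 9 1 4 7]

Answer: 2 5 8 0 3 6 9 1 4 7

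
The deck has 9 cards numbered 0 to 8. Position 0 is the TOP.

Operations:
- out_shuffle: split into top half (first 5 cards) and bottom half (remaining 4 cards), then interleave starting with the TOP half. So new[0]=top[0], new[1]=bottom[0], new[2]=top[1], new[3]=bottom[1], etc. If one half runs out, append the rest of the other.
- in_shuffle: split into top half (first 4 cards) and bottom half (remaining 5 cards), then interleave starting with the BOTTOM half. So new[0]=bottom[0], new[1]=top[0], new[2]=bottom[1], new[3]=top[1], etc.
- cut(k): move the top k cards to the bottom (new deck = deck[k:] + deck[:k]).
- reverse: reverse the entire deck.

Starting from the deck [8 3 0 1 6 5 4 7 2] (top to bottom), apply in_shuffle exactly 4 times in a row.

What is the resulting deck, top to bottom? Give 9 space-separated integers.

After op 1 (in_shuffle): [6 8 5 3 4 0 7 1 2]
After op 2 (in_shuffle): [4 6 0 8 7 5 1 3 2]
After op 3 (in_shuffle): [7 4 5 6 1 0 3 8 2]
After op 4 (in_shuffle): [1 7 0 4 3 5 8 6 2]

Answer: 1 7 0 4 3 5 8 6 2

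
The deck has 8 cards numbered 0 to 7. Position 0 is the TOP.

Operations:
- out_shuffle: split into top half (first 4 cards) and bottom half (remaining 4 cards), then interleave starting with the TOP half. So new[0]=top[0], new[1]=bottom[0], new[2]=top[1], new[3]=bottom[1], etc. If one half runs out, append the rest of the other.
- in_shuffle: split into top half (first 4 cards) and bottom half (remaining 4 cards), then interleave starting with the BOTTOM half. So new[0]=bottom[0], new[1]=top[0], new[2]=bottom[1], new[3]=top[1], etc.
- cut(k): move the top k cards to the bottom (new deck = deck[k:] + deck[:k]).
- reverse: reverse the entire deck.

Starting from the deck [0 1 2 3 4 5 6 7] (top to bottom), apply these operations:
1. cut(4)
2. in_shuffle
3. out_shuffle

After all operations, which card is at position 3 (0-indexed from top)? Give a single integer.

After op 1 (cut(4)): [4 5 6 7 0 1 2 3]
After op 2 (in_shuffle): [0 4 1 5 2 6 3 7]
After op 3 (out_shuffle): [0 2 4 6 1 3 5 7]
Position 3: card 6.

Answer: 6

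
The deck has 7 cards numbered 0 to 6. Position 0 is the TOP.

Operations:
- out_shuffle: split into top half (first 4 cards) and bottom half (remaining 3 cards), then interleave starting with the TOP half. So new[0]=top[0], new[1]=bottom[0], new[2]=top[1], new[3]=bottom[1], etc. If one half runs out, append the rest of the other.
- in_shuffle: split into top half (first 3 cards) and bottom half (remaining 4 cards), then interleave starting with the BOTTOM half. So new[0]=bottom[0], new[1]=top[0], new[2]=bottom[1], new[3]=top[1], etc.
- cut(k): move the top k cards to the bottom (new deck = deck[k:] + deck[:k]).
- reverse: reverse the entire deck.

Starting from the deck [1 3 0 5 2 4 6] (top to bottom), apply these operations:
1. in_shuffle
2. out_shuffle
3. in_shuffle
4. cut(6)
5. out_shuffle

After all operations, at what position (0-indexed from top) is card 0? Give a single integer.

Answer: 2

Derivation:
After op 1 (in_shuffle): [5 1 2 3 4 0 6]
After op 2 (out_shuffle): [5 4 1 0 2 6 3]
After op 3 (in_shuffle): [0 5 2 4 6 1 3]
After op 4 (cut(6)): [3 0 5 2 4 6 1]
After op 5 (out_shuffle): [3 4 0 6 5 1 2]
Card 0 is at position 2.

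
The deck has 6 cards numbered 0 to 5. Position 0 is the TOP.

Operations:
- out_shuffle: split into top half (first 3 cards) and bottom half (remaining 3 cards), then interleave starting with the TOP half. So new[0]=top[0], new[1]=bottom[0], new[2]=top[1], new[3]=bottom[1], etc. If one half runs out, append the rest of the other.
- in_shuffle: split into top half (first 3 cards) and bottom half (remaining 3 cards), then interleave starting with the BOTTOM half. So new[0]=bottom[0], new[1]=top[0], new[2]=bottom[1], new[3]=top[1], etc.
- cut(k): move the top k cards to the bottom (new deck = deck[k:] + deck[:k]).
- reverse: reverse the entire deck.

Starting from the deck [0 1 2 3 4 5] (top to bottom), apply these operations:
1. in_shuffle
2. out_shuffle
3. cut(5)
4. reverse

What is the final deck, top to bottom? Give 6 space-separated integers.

After op 1 (in_shuffle): [3 0 4 1 5 2]
After op 2 (out_shuffle): [3 1 0 5 4 2]
After op 3 (cut(5)): [2 3 1 0 5 4]
After op 4 (reverse): [4 5 0 1 3 2]

Answer: 4 5 0 1 3 2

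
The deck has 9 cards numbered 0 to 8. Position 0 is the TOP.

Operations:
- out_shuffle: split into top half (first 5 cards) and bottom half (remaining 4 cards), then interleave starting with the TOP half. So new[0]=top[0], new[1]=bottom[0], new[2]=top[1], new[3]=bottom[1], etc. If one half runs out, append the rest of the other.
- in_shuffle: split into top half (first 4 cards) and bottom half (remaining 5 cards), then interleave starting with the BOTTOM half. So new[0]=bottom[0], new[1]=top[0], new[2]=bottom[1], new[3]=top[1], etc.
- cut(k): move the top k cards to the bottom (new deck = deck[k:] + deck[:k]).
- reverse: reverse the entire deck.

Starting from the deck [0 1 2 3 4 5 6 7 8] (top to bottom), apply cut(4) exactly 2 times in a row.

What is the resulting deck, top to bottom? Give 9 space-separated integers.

After op 1 (cut(4)): [4 5 6 7 8 0 1 2 3]
After op 2 (cut(4)): [8 0 1 2 3 4 5 6 7]

Answer: 8 0 1 2 3 4 5 6 7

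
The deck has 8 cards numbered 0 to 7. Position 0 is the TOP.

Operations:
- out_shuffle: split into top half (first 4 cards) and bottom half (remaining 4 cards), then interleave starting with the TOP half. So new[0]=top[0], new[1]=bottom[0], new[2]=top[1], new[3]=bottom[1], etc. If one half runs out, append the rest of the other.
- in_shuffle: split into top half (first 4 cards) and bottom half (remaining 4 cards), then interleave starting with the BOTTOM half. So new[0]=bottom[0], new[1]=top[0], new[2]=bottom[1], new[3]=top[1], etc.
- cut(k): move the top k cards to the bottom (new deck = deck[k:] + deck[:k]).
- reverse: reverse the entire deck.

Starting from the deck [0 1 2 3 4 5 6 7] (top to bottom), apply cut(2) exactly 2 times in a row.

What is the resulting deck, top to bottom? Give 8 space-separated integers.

Answer: 4 5 6 7 0 1 2 3

Derivation:
After op 1 (cut(2)): [2 3 4 5 6 7 0 1]
After op 2 (cut(2)): [4 5 6 7 0 1 2 3]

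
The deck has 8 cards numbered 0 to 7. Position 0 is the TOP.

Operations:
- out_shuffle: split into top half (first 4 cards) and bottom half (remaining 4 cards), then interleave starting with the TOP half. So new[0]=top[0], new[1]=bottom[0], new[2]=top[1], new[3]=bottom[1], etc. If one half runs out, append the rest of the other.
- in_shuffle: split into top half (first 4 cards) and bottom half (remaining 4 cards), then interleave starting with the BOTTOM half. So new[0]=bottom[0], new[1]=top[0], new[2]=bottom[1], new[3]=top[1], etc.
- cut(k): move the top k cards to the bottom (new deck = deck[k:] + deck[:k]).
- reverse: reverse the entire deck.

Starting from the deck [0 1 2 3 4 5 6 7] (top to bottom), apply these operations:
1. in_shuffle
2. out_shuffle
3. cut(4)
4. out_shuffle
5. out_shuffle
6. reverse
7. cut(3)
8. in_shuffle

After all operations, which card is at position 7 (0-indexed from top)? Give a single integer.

Answer: 1

Derivation:
After op 1 (in_shuffle): [4 0 5 1 6 2 7 3]
After op 2 (out_shuffle): [4 6 0 2 5 7 1 3]
After op 3 (cut(4)): [5 7 1 3 4 6 0 2]
After op 4 (out_shuffle): [5 4 7 6 1 0 3 2]
After op 5 (out_shuffle): [5 1 4 0 7 3 6 2]
After op 6 (reverse): [2 6 3 7 0 4 1 5]
After op 7 (cut(3)): [7 0 4 1 5 2 6 3]
After op 8 (in_shuffle): [5 7 2 0 6 4 3 1]
Position 7: card 1.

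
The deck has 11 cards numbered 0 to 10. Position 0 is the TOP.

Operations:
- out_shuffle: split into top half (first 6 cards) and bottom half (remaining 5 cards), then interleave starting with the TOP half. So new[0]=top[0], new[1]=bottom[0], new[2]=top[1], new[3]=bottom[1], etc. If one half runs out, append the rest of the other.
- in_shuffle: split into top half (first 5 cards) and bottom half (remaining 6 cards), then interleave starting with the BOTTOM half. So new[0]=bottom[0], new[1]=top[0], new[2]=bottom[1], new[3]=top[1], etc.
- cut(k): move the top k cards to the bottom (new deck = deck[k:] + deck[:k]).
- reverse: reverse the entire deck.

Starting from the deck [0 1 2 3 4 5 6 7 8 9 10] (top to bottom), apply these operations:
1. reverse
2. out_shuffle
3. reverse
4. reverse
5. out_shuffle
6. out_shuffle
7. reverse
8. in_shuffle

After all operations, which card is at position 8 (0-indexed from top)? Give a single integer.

After op 1 (reverse): [10 9 8 7 6 5 4 3 2 1 0]
After op 2 (out_shuffle): [10 4 9 3 8 2 7 1 6 0 5]
After op 3 (reverse): [5 0 6 1 7 2 8 3 9 4 10]
After op 4 (reverse): [10 4 9 3 8 2 7 1 6 0 5]
After op 5 (out_shuffle): [10 7 4 1 9 6 3 0 8 5 2]
After op 6 (out_shuffle): [10 3 7 0 4 8 1 5 9 2 6]
After op 7 (reverse): [6 2 9 5 1 8 4 0 7 3 10]
After op 8 (in_shuffle): [8 6 4 2 0 9 7 5 3 1 10]
Position 8: card 3.

Answer: 3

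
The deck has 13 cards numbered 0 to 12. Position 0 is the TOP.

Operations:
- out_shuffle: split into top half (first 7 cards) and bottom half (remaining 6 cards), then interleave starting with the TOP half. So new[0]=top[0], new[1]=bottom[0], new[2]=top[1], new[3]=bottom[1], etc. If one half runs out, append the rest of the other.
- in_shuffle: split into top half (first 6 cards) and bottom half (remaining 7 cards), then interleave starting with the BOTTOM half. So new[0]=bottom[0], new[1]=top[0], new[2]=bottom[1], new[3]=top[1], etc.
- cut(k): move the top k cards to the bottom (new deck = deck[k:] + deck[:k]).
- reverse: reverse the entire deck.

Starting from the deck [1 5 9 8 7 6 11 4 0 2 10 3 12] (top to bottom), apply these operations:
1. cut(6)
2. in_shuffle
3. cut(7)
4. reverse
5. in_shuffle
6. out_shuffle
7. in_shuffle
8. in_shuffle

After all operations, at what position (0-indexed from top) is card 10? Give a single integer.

After op 1 (cut(6)): [11 4 0 2 10 3 12 1 5 9 8 7 6]
After op 2 (in_shuffle): [12 11 1 4 5 0 9 2 8 10 7 3 6]
After op 3 (cut(7)): [2 8 10 7 3 6 12 11 1 4 5 0 9]
After op 4 (reverse): [9 0 5 4 1 11 12 6 3 7 10 8 2]
After op 5 (in_shuffle): [12 9 6 0 3 5 7 4 10 1 8 11 2]
After op 6 (out_shuffle): [12 4 9 10 6 1 0 8 3 11 5 2 7]
After op 7 (in_shuffle): [0 12 8 4 3 9 11 10 5 6 2 1 7]
After op 8 (in_shuffle): [11 0 10 12 5 8 6 4 2 3 1 9 7]
Card 10 is at position 2.

Answer: 2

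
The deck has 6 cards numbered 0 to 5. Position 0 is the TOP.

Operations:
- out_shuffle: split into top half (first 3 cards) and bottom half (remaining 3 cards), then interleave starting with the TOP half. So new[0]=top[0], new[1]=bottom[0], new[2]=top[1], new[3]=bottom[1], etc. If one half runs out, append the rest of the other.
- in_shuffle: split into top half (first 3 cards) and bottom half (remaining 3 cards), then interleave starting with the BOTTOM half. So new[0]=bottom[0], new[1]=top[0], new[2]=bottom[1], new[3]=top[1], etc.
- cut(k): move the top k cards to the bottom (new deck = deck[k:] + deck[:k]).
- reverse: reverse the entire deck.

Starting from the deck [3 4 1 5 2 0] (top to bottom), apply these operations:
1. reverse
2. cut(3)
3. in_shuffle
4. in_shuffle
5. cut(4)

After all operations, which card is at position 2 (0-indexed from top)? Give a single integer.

Answer: 4

Derivation:
After op 1 (reverse): [0 2 5 1 4 3]
After op 2 (cut(3)): [1 4 3 0 2 5]
After op 3 (in_shuffle): [0 1 2 4 5 3]
After op 4 (in_shuffle): [4 0 5 1 3 2]
After op 5 (cut(4)): [3 2 4 0 5 1]
Position 2: card 4.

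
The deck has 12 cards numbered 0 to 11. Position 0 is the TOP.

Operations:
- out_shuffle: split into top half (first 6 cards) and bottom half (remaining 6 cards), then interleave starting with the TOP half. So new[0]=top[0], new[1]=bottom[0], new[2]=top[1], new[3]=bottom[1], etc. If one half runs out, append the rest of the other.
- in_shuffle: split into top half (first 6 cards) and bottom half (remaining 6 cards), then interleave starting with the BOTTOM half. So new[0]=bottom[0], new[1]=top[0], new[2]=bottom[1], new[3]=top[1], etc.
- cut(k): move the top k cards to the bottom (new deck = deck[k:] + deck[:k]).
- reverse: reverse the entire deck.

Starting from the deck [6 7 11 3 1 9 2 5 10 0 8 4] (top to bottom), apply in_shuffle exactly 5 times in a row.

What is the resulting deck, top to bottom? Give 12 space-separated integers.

Answer: 8 10 2 1 11 6 4 0 5 9 3 7

Derivation:
After op 1 (in_shuffle): [2 6 5 7 10 11 0 3 8 1 4 9]
After op 2 (in_shuffle): [0 2 3 6 8 5 1 7 4 10 9 11]
After op 3 (in_shuffle): [1 0 7 2 4 3 10 6 9 8 11 5]
After op 4 (in_shuffle): [10 1 6 0 9 7 8 2 11 4 5 3]
After op 5 (in_shuffle): [8 10 2 1 11 6 4 0 5 9 3 7]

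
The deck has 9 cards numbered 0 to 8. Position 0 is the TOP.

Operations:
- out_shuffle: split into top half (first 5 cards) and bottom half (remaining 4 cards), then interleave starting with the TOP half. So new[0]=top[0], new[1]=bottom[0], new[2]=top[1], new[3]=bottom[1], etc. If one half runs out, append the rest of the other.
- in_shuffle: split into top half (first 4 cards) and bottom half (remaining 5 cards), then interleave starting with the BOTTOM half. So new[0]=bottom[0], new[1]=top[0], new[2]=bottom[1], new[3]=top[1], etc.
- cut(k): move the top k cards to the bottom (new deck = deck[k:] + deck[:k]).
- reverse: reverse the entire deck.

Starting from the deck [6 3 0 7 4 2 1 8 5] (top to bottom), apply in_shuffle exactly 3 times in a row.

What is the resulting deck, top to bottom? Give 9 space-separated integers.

Answer: 8 1 2 4 7 0 3 6 5

Derivation:
After op 1 (in_shuffle): [4 6 2 3 1 0 8 7 5]
After op 2 (in_shuffle): [1 4 0 6 8 2 7 3 5]
After op 3 (in_shuffle): [8 1 2 4 7 0 3 6 5]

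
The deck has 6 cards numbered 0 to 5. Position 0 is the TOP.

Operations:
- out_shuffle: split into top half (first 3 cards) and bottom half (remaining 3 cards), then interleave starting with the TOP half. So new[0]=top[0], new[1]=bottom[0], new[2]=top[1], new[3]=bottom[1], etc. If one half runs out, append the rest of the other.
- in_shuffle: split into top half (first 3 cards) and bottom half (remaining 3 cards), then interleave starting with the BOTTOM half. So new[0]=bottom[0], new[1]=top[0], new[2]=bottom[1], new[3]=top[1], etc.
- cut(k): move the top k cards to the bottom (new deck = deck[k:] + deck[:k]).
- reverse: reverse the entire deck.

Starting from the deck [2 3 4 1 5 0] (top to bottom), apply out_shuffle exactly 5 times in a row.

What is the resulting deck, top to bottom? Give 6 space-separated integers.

Answer: 2 1 3 5 4 0

Derivation:
After op 1 (out_shuffle): [2 1 3 5 4 0]
After op 2 (out_shuffle): [2 5 1 4 3 0]
After op 3 (out_shuffle): [2 4 5 3 1 0]
After op 4 (out_shuffle): [2 3 4 1 5 0]
After op 5 (out_shuffle): [2 1 3 5 4 0]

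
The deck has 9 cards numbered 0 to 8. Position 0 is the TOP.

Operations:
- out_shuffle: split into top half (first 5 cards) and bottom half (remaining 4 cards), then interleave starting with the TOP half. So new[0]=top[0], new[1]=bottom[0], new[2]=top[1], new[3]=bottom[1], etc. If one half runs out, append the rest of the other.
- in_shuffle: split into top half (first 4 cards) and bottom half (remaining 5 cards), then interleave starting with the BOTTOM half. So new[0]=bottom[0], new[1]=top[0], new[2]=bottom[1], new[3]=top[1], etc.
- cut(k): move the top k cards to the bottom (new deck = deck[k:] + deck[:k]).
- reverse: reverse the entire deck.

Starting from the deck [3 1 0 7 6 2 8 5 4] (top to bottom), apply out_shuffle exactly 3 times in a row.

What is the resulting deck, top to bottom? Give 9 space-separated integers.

Answer: 3 4 5 8 2 6 7 0 1

Derivation:
After op 1 (out_shuffle): [3 2 1 8 0 5 7 4 6]
After op 2 (out_shuffle): [3 5 2 7 1 4 8 6 0]
After op 3 (out_shuffle): [3 4 5 8 2 6 7 0 1]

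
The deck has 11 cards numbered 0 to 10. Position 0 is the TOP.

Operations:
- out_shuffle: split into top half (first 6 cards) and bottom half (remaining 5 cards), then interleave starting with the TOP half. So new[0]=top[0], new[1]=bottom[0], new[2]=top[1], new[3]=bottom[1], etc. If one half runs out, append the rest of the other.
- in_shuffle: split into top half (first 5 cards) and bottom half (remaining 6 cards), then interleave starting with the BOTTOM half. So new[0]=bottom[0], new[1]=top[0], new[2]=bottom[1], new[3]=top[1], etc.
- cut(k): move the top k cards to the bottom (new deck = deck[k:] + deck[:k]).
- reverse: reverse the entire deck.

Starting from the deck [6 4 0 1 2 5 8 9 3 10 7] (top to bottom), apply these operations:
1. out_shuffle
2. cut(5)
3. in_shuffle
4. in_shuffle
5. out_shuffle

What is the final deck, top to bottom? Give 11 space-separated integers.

Answer: 10 9 5 1 4 7 3 8 2 0 6

Derivation:
After op 1 (out_shuffle): [6 8 4 9 0 3 1 10 2 7 5]
After op 2 (cut(5)): [3 1 10 2 7 5 6 8 4 9 0]
After op 3 (in_shuffle): [5 3 6 1 8 10 4 2 9 7 0]
After op 4 (in_shuffle): [10 5 4 3 2 6 9 1 7 8 0]
After op 5 (out_shuffle): [10 9 5 1 4 7 3 8 2 0 6]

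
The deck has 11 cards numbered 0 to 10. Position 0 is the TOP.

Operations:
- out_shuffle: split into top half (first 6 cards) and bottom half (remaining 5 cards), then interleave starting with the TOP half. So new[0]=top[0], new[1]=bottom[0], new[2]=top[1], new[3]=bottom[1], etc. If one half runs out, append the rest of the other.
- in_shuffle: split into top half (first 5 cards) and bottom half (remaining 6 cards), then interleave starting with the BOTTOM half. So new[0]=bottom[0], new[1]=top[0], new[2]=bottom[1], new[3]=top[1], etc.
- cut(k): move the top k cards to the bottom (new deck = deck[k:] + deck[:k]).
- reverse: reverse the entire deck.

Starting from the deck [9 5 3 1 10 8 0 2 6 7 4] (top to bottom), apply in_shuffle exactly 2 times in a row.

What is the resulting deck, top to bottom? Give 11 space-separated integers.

After op 1 (in_shuffle): [8 9 0 5 2 3 6 1 7 10 4]
After op 2 (in_shuffle): [3 8 6 9 1 0 7 5 10 2 4]

Answer: 3 8 6 9 1 0 7 5 10 2 4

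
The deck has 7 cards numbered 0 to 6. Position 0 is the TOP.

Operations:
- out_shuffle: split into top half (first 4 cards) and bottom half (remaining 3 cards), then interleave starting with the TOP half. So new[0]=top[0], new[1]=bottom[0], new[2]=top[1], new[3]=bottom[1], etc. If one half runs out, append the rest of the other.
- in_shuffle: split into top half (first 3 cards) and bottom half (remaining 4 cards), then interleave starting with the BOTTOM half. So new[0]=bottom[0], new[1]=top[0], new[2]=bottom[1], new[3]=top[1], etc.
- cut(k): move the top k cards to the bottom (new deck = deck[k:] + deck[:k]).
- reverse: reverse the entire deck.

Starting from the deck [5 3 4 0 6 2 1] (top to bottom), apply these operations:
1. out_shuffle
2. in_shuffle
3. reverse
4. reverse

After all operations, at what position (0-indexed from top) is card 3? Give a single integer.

After op 1 (out_shuffle): [5 6 3 2 4 1 0]
After op 2 (in_shuffle): [2 5 4 6 1 3 0]
After op 3 (reverse): [0 3 1 6 4 5 2]
After op 4 (reverse): [2 5 4 6 1 3 0]
Card 3 is at position 5.

Answer: 5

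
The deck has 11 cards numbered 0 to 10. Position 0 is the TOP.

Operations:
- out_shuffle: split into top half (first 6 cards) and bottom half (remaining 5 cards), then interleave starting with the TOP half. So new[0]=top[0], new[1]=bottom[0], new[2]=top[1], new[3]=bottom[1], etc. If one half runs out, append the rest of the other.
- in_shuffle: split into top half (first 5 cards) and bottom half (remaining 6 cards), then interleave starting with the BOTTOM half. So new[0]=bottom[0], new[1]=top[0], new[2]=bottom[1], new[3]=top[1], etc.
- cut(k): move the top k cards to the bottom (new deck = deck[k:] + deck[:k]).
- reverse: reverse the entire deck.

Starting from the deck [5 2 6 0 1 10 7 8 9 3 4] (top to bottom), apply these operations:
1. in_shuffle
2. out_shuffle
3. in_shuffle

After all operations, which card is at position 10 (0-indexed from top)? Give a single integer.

Answer: 6

Derivation:
After op 1 (in_shuffle): [10 5 7 2 8 6 9 0 3 1 4]
After op 2 (out_shuffle): [10 9 5 0 7 3 2 1 8 4 6]
After op 3 (in_shuffle): [3 10 2 9 1 5 8 0 4 7 6]
Position 10: card 6.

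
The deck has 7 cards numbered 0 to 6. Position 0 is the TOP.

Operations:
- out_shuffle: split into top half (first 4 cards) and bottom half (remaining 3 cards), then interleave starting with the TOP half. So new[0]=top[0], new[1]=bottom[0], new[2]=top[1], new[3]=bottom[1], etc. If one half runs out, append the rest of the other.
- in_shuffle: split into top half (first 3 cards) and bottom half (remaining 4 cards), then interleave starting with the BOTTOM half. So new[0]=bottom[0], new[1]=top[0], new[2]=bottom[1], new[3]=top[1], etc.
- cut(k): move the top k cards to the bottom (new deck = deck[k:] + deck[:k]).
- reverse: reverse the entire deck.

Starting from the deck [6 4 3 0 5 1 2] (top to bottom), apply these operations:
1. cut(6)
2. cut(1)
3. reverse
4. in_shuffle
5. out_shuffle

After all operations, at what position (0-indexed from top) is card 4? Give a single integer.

Answer: 1

Derivation:
After op 1 (cut(6)): [2 6 4 3 0 5 1]
After op 2 (cut(1)): [6 4 3 0 5 1 2]
After op 3 (reverse): [2 1 5 0 3 4 6]
After op 4 (in_shuffle): [0 2 3 1 4 5 6]
After op 5 (out_shuffle): [0 4 2 5 3 6 1]
Card 4 is at position 1.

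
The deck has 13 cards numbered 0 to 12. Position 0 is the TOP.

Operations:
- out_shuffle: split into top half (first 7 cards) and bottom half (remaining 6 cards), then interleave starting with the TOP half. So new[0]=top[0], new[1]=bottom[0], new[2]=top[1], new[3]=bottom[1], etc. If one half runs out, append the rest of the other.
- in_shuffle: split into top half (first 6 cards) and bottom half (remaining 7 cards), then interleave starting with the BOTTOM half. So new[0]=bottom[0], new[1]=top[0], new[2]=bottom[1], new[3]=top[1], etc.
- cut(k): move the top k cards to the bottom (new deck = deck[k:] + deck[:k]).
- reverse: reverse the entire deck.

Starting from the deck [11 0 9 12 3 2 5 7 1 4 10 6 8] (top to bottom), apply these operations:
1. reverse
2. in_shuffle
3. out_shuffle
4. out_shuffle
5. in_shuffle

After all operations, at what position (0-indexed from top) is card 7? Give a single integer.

Answer: 11

Derivation:
After op 1 (reverse): [8 6 10 4 1 7 5 2 3 12 9 0 11]
After op 2 (in_shuffle): [5 8 2 6 3 10 12 4 9 1 0 7 11]
After op 3 (out_shuffle): [5 4 8 9 2 1 6 0 3 7 10 11 12]
After op 4 (out_shuffle): [5 0 4 3 8 7 9 10 2 11 1 12 6]
After op 5 (in_shuffle): [9 5 10 0 2 4 11 3 1 8 12 7 6]
Card 7 is at position 11.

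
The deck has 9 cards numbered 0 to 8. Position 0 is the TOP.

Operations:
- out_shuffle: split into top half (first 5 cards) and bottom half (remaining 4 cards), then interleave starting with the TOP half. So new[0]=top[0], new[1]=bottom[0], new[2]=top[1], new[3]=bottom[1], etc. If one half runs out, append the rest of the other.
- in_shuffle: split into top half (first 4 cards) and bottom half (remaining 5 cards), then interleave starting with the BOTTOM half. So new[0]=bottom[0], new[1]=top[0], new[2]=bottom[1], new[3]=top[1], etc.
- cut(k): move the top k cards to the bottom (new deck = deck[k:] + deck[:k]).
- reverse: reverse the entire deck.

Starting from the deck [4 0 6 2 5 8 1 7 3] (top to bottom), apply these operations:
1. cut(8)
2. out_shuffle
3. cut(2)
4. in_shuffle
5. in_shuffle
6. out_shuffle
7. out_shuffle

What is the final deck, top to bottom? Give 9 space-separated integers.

After op 1 (cut(8)): [3 4 0 6 2 5 8 1 7]
After op 2 (out_shuffle): [3 5 4 8 0 1 6 7 2]
After op 3 (cut(2)): [4 8 0 1 6 7 2 3 5]
After op 4 (in_shuffle): [6 4 7 8 2 0 3 1 5]
After op 5 (in_shuffle): [2 6 0 4 3 7 1 8 5]
After op 6 (out_shuffle): [2 7 6 1 0 8 4 5 3]
After op 7 (out_shuffle): [2 8 7 4 6 5 1 3 0]

Answer: 2 8 7 4 6 5 1 3 0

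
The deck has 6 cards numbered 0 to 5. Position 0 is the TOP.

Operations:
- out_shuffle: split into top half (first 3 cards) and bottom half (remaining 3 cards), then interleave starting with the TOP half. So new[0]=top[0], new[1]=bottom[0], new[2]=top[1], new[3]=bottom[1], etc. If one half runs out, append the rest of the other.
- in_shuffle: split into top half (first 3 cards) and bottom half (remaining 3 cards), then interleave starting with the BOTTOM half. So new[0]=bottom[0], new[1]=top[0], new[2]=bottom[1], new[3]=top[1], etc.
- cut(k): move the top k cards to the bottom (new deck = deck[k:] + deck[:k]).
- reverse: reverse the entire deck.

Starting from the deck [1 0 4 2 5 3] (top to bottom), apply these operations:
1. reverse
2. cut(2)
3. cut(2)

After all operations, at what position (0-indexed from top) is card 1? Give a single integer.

After op 1 (reverse): [3 5 2 4 0 1]
After op 2 (cut(2)): [2 4 0 1 3 5]
After op 3 (cut(2)): [0 1 3 5 2 4]
Card 1 is at position 1.

Answer: 1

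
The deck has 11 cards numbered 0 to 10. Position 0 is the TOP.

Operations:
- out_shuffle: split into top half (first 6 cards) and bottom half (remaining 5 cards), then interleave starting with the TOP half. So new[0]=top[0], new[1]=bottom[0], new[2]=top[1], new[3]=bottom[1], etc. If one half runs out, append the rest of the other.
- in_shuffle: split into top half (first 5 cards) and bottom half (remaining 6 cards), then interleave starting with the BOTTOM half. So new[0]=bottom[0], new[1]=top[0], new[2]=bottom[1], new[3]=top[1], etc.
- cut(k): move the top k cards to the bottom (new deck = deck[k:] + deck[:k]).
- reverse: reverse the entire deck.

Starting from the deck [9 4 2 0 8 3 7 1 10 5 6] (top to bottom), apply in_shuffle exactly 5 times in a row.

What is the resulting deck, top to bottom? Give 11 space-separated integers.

Answer: 5 10 1 7 3 8 0 2 4 9 6

Derivation:
After op 1 (in_shuffle): [3 9 7 4 1 2 10 0 5 8 6]
After op 2 (in_shuffle): [2 3 10 9 0 7 5 4 8 1 6]
After op 3 (in_shuffle): [7 2 5 3 4 10 8 9 1 0 6]
After op 4 (in_shuffle): [10 7 8 2 9 5 1 3 0 4 6]
After op 5 (in_shuffle): [5 10 1 7 3 8 0 2 4 9 6]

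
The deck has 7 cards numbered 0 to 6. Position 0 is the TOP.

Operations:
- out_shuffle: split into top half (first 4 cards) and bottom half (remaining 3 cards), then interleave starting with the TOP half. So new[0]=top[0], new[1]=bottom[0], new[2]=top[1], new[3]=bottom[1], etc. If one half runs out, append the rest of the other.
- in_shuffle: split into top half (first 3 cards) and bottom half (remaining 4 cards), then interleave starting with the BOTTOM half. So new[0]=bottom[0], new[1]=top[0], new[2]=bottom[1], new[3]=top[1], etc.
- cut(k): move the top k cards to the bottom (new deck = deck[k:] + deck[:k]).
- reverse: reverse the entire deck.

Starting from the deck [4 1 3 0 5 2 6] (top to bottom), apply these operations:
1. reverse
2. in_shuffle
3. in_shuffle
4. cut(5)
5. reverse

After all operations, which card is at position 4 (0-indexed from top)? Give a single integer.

Answer: 2

Derivation:
After op 1 (reverse): [6 2 5 0 3 1 4]
After op 2 (in_shuffle): [0 6 3 2 1 5 4]
After op 3 (in_shuffle): [2 0 1 6 5 3 4]
After op 4 (cut(5)): [3 4 2 0 1 6 5]
After op 5 (reverse): [5 6 1 0 2 4 3]
Position 4: card 2.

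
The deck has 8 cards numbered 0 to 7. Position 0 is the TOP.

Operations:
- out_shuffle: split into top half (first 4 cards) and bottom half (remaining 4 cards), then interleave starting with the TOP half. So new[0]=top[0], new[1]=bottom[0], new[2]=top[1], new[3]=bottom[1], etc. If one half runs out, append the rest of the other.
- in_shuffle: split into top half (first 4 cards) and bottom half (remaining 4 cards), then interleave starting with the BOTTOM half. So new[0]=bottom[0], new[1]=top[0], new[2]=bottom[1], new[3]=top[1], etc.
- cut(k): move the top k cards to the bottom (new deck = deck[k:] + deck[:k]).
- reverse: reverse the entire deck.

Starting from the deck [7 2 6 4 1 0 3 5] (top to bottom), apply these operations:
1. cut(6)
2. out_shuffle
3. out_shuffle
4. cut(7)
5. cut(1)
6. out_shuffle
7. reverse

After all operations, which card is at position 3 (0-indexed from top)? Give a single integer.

After op 1 (cut(6)): [3 5 7 2 6 4 1 0]
After op 2 (out_shuffle): [3 6 5 4 7 1 2 0]
After op 3 (out_shuffle): [3 7 6 1 5 2 4 0]
After op 4 (cut(7)): [0 3 7 6 1 5 2 4]
After op 5 (cut(1)): [3 7 6 1 5 2 4 0]
After op 6 (out_shuffle): [3 5 7 2 6 4 1 0]
After op 7 (reverse): [0 1 4 6 2 7 5 3]
Position 3: card 6.

Answer: 6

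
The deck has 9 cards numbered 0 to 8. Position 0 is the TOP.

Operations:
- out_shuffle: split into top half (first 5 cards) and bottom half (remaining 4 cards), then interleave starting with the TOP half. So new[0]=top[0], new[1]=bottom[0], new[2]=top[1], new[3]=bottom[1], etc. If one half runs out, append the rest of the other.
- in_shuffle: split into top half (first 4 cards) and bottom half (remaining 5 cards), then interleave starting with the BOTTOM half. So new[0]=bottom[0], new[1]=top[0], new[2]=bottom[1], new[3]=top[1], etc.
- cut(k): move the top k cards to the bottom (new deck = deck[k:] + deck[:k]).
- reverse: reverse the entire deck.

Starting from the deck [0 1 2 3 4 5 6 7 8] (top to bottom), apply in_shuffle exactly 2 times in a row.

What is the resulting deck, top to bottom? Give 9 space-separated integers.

After op 1 (in_shuffle): [4 0 5 1 6 2 7 3 8]
After op 2 (in_shuffle): [6 4 2 0 7 5 3 1 8]

Answer: 6 4 2 0 7 5 3 1 8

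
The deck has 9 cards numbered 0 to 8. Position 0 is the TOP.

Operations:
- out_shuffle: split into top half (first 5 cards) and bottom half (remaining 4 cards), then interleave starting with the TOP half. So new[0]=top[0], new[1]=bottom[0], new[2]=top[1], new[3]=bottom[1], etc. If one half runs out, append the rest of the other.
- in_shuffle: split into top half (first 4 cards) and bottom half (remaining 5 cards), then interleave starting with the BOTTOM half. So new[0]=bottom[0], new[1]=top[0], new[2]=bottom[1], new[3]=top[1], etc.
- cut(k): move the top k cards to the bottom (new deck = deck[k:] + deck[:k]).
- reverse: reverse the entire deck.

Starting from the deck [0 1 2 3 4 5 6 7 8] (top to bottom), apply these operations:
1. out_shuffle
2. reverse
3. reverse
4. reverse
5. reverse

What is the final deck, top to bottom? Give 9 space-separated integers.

Answer: 0 5 1 6 2 7 3 8 4

Derivation:
After op 1 (out_shuffle): [0 5 1 6 2 7 3 8 4]
After op 2 (reverse): [4 8 3 7 2 6 1 5 0]
After op 3 (reverse): [0 5 1 6 2 7 3 8 4]
After op 4 (reverse): [4 8 3 7 2 6 1 5 0]
After op 5 (reverse): [0 5 1 6 2 7 3 8 4]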